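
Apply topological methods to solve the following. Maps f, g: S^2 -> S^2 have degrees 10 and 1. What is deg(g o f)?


Degree is multiplicative under composition: deg(g o f) = deg(g) * deg(f).
= 1 * 10 = 10

10


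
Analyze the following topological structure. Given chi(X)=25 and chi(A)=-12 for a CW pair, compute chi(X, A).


Relative Euler characteristic: chi(X, A) = chi(X) - chi(A).
= 25 - (-12) = 37

37


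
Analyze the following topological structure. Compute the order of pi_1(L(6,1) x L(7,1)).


pi_1(X x Y) = pi_1(X) x pi_1(Y).
pi_1(L(6,1)) = Z/6, pi_1(L(7,1)) = Z/7.
|Z/6 x Z/7| = 6 * 7 = 42

42


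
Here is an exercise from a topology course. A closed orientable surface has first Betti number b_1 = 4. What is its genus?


For a closed orientable surface: b_1 = 2g.
4 = 2g
g = 4 / 2 = 2

2


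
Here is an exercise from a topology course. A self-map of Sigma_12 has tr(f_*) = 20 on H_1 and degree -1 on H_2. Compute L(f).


L(f) = tr(f_0*) - tr(f_1*) + tr(f_2*).
= 1 - (20) + (-1)
= -20

-20


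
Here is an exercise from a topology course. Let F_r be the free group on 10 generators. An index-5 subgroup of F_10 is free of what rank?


Nielsen-Schreier: an index-n subgroup of F_r is free of rank 1 + n(r-1).
Equivalently: chi(cover) = n*chi(base); chi(vee_r S^1) = 1 - 10 = -9.
chi(E) = 5*(-9) = -45; rank = 1 - chi(E) = 1 - (-45) = 46.
rank = 1 + 5*(10-1) = 1 + 45 = 46

46


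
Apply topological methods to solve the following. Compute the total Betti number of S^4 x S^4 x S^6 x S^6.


Total Betti number is multiplicative under products.
Each S^d (d>=1) has total Betti number 2.
There are 4 sphere factors.
Total = 2^4 = 16

16


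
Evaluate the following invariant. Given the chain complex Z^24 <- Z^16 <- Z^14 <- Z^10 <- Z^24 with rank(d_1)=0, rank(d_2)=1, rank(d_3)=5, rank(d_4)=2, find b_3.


rank H_k = rank(ker d_k) - rank(im d_{k+1}).
rank(ker d_3) = rank(C_3) - rank(d_3) = 10 - 5 = 5.
rank(im d_{3+1}) = 2.
rank H_3 = 5 - 2 = 3

3


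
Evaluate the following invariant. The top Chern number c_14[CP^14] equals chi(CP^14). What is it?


For any closed oriented manifold, <e(TM),[M]> = chi(M).
chi(CP^14) = 14+1 = 15

15


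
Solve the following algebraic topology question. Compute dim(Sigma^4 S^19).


Each suspension raises dimension by 1: Sigma S^n = S^{n+1}.
Sigma^4 S^19 = S^{19+4} = S^23

23


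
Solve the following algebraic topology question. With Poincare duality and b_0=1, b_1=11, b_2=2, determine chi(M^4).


By Poincare duality b_k = b_{4-k}, so full Betti numbers: b_0=1, b_1=11, b_2=2, b_3=11, b_4=1.
chi = sum (-1)^k b_k = -18

-18


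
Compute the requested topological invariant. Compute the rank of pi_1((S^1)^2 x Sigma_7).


pi_1(A x B) = pi_1(A) x pi_1(B); rank of abelianization = b_1.
b_1(T^2) = 2, b_1(Sigma_7) = 2*7 = 14.
b_1(product) = 2 + 14 = 16

16


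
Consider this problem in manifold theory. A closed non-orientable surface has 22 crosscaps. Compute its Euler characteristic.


For a non-orientable closed surface with k crosscaps: chi = 2 - k.
Here k = 22.
chi = 2 - 22 = -20

-20


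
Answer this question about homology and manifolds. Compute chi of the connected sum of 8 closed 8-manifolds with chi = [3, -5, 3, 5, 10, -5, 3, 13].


For n-manifolds: chi(A#B) = chi(A) + chi(B) - chi(S^8).
chi(S^8) = 1 + (-1)^8 = 2.
chi(#) = (sum chi_i) - (8-1)*chi(S^8) = 27 - 7*2 = 13

13


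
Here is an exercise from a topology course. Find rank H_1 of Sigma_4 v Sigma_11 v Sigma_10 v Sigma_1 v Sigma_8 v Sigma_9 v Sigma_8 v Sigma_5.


For a wedge X v Y: reduced H_k(X v Y) = H_k(X) + H_k(Y).
Each Sigma_g contributes b_1 = 2g.
b_1 = 8 + 22 + 20 + 2 + 16 + 18 + 16 + 10 = 112

112


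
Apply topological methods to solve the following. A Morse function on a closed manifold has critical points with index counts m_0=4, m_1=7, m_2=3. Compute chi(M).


Morse theory: chi(M) = sum_k (-1)^k m_k where m_k = #(index-k critical points).
= (4) + (-7) + (3) = 0

0


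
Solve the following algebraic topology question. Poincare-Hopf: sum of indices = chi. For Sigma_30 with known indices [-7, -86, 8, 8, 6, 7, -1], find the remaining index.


Poincare-Hopf: sum of indices = chi(M).
chi(Sigma_30) = 2 - 2*30 = -58.
Sum of known indices = -65.
x = chi - (sum known) = -58 - (-65) = 7

7


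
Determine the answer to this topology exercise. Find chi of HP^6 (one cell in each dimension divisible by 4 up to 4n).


HP^6 has one cell in each dimension 0, 4, ..., 4*6 (6+1 cells, all even-dim).
chi = 6 + 1 = 7

7


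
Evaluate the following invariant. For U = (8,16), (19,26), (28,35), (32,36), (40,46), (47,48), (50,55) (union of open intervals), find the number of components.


Sort and merge overlapping open intervals.
Merged: (8,16), (19,26), (28,36), (40,46), (47,48), (50,55).
Number of components = 6

6


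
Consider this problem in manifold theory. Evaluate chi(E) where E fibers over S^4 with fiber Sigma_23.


chi(S^4) = 2 (n even), chi(Sigma_23) = 2 - 2*23 = -44.
chi(E) = 2 * (-44) = -88

-88


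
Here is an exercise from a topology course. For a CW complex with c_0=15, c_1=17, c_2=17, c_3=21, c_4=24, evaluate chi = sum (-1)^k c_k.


chi = sum_k (-1)^k c_k.
= (-1)^0*15 + (-1)^1*17 + (-1)^2*17 + (-1)^3*21 + (-1)^4*24
= (15) + (-17) + (17) + (-21) + (24)
= 18

18


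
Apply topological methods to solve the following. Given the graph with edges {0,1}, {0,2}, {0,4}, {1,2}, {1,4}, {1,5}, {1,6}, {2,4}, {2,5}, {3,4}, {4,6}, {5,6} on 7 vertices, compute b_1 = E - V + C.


b_1 = E - V + (number of components).
E = 12, V = 7, components = 1.
b_1 = 12 - 7 + 1 = 6

6


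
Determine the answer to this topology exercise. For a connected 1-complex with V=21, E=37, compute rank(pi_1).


For a connected graph: rank(pi_1) = b_1 = E - V + 1 = 1 - chi.
chi = V - E = 21 - 37 = -16.
rank = 1 - (-16) = 37 - 21 + 1 = 17

17


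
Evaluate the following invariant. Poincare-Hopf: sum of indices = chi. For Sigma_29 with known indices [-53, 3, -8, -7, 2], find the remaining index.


Poincare-Hopf: sum of indices = chi(M).
chi(Sigma_29) = 2 - 2*29 = -56.
Sum of known indices = -63.
x = chi - (sum known) = -56 - (-63) = 7

7


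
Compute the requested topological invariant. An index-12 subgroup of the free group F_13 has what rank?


Nielsen-Schreier: an index-n subgroup of F_r is free of rank 1 + n(r-1).
Equivalently: chi(cover) = n*chi(base); chi(vee_r S^1) = 1 - 13 = -12.
chi(E) = 12*(-12) = -144; rank = 1 - chi(E) = 1 - (-144) = 145.
rank = 1 + 12*(13-1) = 1 + 144 = 145

145


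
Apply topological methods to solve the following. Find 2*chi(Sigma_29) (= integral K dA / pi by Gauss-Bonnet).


Gauss-Bonnet: integral K dA = 2*pi*chi(M).
chi(Sigma_29) = 2 - 2*29 = -56.
(integral K dA)/pi = 2*chi = 2*(-56) = -112

-112


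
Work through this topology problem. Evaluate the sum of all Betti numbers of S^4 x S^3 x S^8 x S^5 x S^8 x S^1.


Total Betti number is multiplicative under products.
Each S^d (d>=1) has total Betti number 2.
There are 6 sphere factors.
Total = 2^6 = 64

64


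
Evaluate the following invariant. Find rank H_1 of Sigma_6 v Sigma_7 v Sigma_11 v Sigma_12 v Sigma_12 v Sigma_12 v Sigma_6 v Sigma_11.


For a wedge X v Y: reduced H_k(X v Y) = H_k(X) + H_k(Y).
Each Sigma_g contributes b_1 = 2g.
b_1 = 12 + 14 + 22 + 24 + 24 + 24 + 12 + 22 = 154

154


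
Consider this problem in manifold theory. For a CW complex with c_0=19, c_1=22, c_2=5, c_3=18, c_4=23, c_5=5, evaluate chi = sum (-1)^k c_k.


chi = sum_k (-1)^k c_k.
= (-1)^0*19 + (-1)^1*22 + (-1)^2*5 + (-1)^3*18 + (-1)^4*23 + (-1)^5*5
= (19) + (-22) + (5) + (-18) + (23) + (-5)
= 2

2


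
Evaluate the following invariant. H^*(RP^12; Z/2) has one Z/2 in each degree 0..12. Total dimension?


H^k(RP^12; Z/2) = Z/2 for each 0 <= k <= 12.
Total dimension = 12 + 1 = 13

13


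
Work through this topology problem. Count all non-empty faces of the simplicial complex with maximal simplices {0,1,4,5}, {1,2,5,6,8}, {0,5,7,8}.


Each maximal simplex on m vertices has 2^m - 1 nonempty faces.
Take the union (dedupe shared faces).
Total distinct faces = 53

53


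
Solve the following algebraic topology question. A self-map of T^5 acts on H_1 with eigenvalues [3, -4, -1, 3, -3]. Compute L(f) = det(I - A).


For a torus self-map: L(f) = det(I - A) where A acts on H_1.
L(f) = (1-3) * (1--4) * (1--1) * (1-3) * (1--3) = -2 * 5 * 2 * -2 * 4 = 160

160


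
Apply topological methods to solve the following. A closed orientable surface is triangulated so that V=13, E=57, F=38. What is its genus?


chi = V - E + F = 13 - 57 + 38 = -6
For orientable closed surface: chi = 2 - 2g, so g = (2 - chi)/2.
g = (2 - (-6)) / 2 = 8 / 2 = 4

4


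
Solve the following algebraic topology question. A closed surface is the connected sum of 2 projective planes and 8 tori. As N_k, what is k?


Since a >= 1, the sum is non-orientable; each T^2 can be replaced by RP^2 # RP^2 (since T^2#RP^2 = 3RP^2).
Total crosscaps k = 2 + 2*8 = 18.
Check via chi: chi = 2*1 + 8*0 - (2+8-1)*2 = -16 = 2 - k = -16. Consistent.

18


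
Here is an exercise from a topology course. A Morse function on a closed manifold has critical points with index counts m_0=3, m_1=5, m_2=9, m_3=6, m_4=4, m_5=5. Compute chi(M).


Morse theory: chi(M) = sum_k (-1)^k m_k where m_k = #(index-k critical points).
= (3) + (-5) + (9) + (-6) + (4) + (-5) = 0

0


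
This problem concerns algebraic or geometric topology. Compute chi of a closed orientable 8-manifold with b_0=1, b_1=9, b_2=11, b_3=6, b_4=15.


By Poincare duality b_k = b_{8-k}, so full Betti numbers: b_0=1, b_1=9, b_2=11, b_3=6, b_4=15, b_5=6, b_6=11, b_7=9, b_8=1.
chi = sum (-1)^k b_k = 9

9


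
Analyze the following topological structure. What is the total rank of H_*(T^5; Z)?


b_k(T^5) = C(5,k), so the sum over k is sum_k C(5,k) = 2^5.
Total = 2^5 = 32

32


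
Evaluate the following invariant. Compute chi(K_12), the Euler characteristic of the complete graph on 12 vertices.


K_12: V = 12, E = C(12,2) = 66.
chi = V - E = 12 - 66 = -54

-54


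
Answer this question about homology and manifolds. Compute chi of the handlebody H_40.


A genus-g handlebody deformation retracts to a wedge of g circles.
chi(vee_g S^1) = 1 - g.
chi(H_40) = 1 - 40 = -39

-39


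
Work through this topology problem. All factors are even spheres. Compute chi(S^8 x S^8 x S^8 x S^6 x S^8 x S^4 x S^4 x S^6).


chi is multiplicative: chi(X x Y) = chi(X) chi(Y).
Each even-dim sphere has chi = 2. There are 8 factors.
chi = 2^8 = 256

256


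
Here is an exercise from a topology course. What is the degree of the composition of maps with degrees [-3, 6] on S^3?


Degree is multiplicative: deg(composition) = product of degrees.
= (-3) * (6) = -18

-18


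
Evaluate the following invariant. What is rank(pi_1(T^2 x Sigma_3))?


pi_1(A x B) = pi_1(A) x pi_1(B); rank of abelianization = b_1.
b_1(T^2) = 2, b_1(Sigma_3) = 2*3 = 6.
b_1(product) = 2 + 6 = 8

8


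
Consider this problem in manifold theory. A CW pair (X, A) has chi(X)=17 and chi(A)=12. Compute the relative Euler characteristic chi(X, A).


Relative Euler characteristic: chi(X, A) = chi(X) - chi(A).
= 17 - (12) = 5

5


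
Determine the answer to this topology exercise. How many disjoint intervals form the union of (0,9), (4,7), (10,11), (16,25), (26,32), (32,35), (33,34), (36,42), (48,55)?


Sort and merge overlapping open intervals.
Merged: (0,9), (10,11), (16,25), (26,32), (32,35), (36,42), (48,55).
Number of components = 7

7


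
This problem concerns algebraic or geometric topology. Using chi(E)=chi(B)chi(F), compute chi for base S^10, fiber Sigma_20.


chi(S^10) = 2 (n even), chi(Sigma_20) = 2 - 2*20 = -38.
chi(E) = 2 * (-38) = -76

-76


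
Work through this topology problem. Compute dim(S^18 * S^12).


Join of spheres: S^m * S^n = S^{m+n+1}.
dim = 18 + 12 + 1 = 31

31


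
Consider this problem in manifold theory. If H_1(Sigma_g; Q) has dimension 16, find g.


For a closed orientable surface: b_1 = 2g.
16 = 2g
g = 16 / 2 = 8

8


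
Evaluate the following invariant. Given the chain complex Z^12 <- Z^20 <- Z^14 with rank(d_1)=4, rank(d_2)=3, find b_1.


rank H_k = rank(ker d_k) - rank(im d_{k+1}).
rank(ker d_1) = rank(C_1) - rank(d_1) = 20 - 4 = 16.
rank(im d_{1+1}) = 3.
rank H_1 = 16 - 3 = 13

13


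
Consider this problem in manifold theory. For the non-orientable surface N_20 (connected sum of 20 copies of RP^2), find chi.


For a non-orientable closed surface with k crosscaps: chi = 2 - k.
Here k = 20.
chi = 2 - 20 = -18

-18


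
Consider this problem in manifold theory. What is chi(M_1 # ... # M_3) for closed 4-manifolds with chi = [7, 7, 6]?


For n-manifolds: chi(A#B) = chi(A) + chi(B) - chi(S^4).
chi(S^4) = 1 + (-1)^4 = 2.
chi(#) = (sum chi_i) - (3-1)*chi(S^4) = 20 - 2*2 = 16

16


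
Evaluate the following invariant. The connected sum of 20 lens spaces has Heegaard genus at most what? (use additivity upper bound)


Heegaard genus satisfies g(A#B) <= g(A) + g(B).
Each lens space has g = 1.
Upper bound: 20 * 1 = 20

20


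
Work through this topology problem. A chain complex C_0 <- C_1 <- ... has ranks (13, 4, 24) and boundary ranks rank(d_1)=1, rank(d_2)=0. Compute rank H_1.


rank H_k = rank(ker d_k) - rank(im d_{k+1}).
rank(ker d_1) = rank(C_1) - rank(d_1) = 4 - 1 = 3.
rank(im d_{1+1}) = 0.
rank H_1 = 3 - 0 = 3

3


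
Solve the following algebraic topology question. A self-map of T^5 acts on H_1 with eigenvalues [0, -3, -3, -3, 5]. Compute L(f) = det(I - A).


For a torus self-map: L(f) = det(I - A) where A acts on H_1.
L(f) = (1-0) * (1--3) * (1--3) * (1--3) * (1-5) = 1 * 4 * 4 * 4 * -4 = -256

-256


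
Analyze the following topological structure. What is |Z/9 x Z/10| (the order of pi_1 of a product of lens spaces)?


pi_1(X x Y) = pi_1(X) x pi_1(Y).
pi_1(L(9,1)) = Z/9, pi_1(L(10,1)) = Z/10.
|Z/9 x Z/10| = 9 * 10 = 90

90


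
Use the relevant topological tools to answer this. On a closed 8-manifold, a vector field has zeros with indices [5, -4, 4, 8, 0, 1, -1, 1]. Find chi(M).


Poincare-Hopf: chi(M) = sum of indices of zeros.
chi = (5) + (-4) + (4) + (8) + (0) + (1) + (-1) + (1) = 14

14


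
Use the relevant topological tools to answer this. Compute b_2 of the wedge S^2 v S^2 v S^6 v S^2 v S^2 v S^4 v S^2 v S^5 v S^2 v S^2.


For a wedge of spheres, H_k (k>0) is free on one generator per sphere of dimension k.
Spheres of dimension 2: count = 7.
b_2 = 7

7


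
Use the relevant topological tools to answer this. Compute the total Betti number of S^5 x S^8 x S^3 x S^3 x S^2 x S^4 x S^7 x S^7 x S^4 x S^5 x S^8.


Total Betti number is multiplicative under products.
Each S^d (d>=1) has total Betti number 2.
There are 11 sphere factors.
Total = 2^11 = 2048

2048


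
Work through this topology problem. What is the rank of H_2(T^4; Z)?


By the Kunneth formula, b_k(T^n) = C(n,k).
b_2(T^4) = C(4,2).
C(4,2) = 4!/(2!*2!) = 6

6


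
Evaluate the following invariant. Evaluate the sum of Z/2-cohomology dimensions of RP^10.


H^k(RP^10; Z/2) = Z/2 for each 0 <= k <= 10.
Total dimension = 10 + 1 = 11

11


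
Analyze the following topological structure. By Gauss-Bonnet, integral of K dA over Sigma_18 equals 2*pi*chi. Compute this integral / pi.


Gauss-Bonnet: integral K dA = 2*pi*chi(M).
chi(Sigma_18) = 2 - 2*18 = -34.
(integral K dA)/pi = 2*chi = 2*(-34) = -68

-68


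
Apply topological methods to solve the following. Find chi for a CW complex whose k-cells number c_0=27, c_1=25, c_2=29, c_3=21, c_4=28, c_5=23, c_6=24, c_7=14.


chi = sum_k (-1)^k c_k.
= (-1)^0*27 + (-1)^1*25 + (-1)^2*29 + (-1)^3*21 + (-1)^4*28 + (-1)^5*23 + (-1)^6*24 + (-1)^7*14
= (27) + (-25) + (29) + (-21) + (28) + (-23) + (24) + (-14)
= 25

25


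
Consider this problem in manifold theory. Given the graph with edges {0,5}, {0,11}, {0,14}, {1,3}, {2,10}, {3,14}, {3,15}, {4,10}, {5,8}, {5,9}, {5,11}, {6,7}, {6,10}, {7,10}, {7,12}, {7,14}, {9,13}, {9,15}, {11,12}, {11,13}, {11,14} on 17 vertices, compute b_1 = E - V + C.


b_1 = E - V + (number of components).
E = 21, V = 17, components = 2.
b_1 = 21 - 17 + 2 = 6

6


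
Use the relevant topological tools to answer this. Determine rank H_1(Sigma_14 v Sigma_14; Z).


For a wedge: H_1(A v B) = H_1(A) + H_1(B).
b_1(Sigma_14) = 28, b_1(Sigma_14) = 28.
b_1 = 28 + 28 = 56

56


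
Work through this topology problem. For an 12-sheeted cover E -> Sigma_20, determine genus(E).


For an n-sheeted cover: chi(E) = n * chi(B).
chi(Sigma_20) = 2 - 2*20 = -38.
chi(E) = 12 * (-38) = -456.
genus(E) = (2 - chi(E))/2 = (2 - (-456))/2 = 458/2 = 229

229


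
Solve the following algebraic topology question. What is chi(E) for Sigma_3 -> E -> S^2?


chi(S^2) = 2 (n even), chi(Sigma_3) = 2 - 2*3 = -4.
chi(E) = 2 * (-4) = -8

-8


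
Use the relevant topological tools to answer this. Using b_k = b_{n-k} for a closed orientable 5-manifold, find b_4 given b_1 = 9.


Poincare duality for closed orientable n-manifolds: b_k = b_{n-k}.
Here n = 5, so b_4 = b_1 = 9

9


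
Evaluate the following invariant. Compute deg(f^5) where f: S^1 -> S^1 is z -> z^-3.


deg(f) = -3. Degree is multiplicative: deg(f^5) = (deg f)^5.
deg(f^5) = (-3)^5 = -243

-243


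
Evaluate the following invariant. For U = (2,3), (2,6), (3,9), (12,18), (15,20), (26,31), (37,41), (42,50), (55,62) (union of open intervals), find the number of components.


Sort and merge overlapping open intervals.
Merged: (2,9), (12,20), (26,31), (37,41), (42,50), (55,62).
Number of components = 6

6


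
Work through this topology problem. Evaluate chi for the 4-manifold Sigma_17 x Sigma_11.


chi(Sigma_17) = 2 - 2*17 = -32
chi(Sigma_11) = 2 - 2*11 = -20
chi(product) = (-32) * (-20) = 640

640


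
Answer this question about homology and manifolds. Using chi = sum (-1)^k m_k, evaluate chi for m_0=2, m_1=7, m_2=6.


Morse theory: chi(M) = sum_k (-1)^k m_k where m_k = #(index-k critical points).
= (2) + (-7) + (6) = 1

1


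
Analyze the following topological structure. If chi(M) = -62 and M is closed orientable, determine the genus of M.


chi = 2 - 2g for closed orientable surfaces.
-62 = 2 - 2g
2g = 2 - (-62) = 64
g = 32

32


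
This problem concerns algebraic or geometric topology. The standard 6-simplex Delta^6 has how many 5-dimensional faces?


Delta^6 has 6+1 vertices. A 5-face is a choice of 5+1 vertices.
f_5 = C(6+1, 5+1) = C(7,6) = 7

7


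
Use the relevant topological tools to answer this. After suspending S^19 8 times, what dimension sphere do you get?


Each suspension raises dimension by 1: Sigma S^n = S^{n+1}.
Sigma^8 S^19 = S^{19+8} = S^27

27


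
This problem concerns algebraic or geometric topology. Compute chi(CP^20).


CP^20 has one cell in each even dimension 0, 2, ..., 2*20 (20+1 cells total).
All cells are even-dimensional, so chi = number of cells.
chi = 20 + 1 = 21

21


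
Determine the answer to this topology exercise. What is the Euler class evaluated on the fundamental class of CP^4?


For any closed oriented manifold, <e(TM),[M]> = chi(M).
chi(CP^4) = 4+1 = 5

5


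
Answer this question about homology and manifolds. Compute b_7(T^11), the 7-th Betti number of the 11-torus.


By the Kunneth formula, b_k(T^n) = C(n,k).
b_7(T^11) = C(11,7).
C(11,7) = 11!/(7!*4!) = 330

330


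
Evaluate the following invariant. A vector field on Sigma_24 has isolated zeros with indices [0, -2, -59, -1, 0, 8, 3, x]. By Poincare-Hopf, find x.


Poincare-Hopf: sum of indices = chi(M).
chi(Sigma_24) = 2 - 2*24 = -46.
Sum of known indices = -51.
x = chi - (sum known) = -46 - (-51) = 5

5


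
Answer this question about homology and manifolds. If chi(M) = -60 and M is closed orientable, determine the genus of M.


chi = 2 - 2g for closed orientable surfaces.
-60 = 2 - 2g
2g = 2 - (-60) = 62
g = 31

31


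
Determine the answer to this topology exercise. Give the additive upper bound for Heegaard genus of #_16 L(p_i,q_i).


Heegaard genus satisfies g(A#B) <= g(A) + g(B).
Each lens space has g = 1.
Upper bound: 16 * 1 = 16

16


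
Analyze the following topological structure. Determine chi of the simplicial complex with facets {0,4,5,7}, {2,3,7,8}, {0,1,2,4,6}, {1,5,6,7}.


Enumerate all faces; f-vector: f_0=9, f_1=25, f_2=22, f_3=8, f_4=1.
chi = sum (-1)^k f_k = -1

-1


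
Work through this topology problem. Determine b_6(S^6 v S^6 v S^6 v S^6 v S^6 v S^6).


For a wedge of spheres, H_k (k>0) is free on one generator per sphere of dimension k.
Spheres of dimension 6: count = 6.
b_6 = 6

6


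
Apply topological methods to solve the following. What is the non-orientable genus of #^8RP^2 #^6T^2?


Since a >= 1, the sum is non-orientable; each T^2 can be replaced by RP^2 # RP^2 (since T^2#RP^2 = 3RP^2).
Total crosscaps k = 8 + 2*6 = 20.
Check via chi: chi = 8*1 + 6*0 - (8+6-1)*2 = -18 = 2 - k = -18. Consistent.

20


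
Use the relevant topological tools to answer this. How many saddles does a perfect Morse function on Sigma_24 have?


A perfect Morse function has m_k = b_k.
For Sigma_24: b_0=1, b_1=2g=48, b_2=1.
Saddles m_1 = 2g = 48

48


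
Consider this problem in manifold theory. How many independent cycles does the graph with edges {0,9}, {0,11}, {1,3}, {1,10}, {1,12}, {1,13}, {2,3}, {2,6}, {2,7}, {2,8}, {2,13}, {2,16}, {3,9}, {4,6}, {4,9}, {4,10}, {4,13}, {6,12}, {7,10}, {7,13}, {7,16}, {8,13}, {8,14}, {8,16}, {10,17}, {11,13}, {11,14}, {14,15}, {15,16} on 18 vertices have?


b_1 = E - V + (number of components).
E = 29, V = 18, components = 2.
b_1 = 29 - 18 + 2 = 13

13


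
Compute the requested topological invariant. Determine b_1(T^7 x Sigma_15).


pi_1(A x B) = pi_1(A) x pi_1(B); rank of abelianization = b_1.
b_1(T^7) = 7, b_1(Sigma_15) = 2*15 = 30.
b_1(product) = 7 + 30 = 37

37


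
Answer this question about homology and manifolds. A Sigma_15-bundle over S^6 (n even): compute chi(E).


chi(S^6) = 2 (n even), chi(Sigma_15) = 2 - 2*15 = -28.
chi(E) = 2 * (-28) = -56

-56


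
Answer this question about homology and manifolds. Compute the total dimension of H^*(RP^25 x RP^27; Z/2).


dim H^*(RP^n; Z/2) = n+1 (one Z/2 in each degree 0..n).
Total Betti number is multiplicative.
Total = (25+1) * (27+1) = 26 * 28 = 728

728


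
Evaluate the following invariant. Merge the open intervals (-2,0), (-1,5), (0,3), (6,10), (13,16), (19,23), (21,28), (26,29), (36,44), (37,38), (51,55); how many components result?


Sort and merge overlapping open intervals.
Merged: (-2,5), (6,10), (13,16), (19,29), (36,44), (51,55).
Number of components = 6

6


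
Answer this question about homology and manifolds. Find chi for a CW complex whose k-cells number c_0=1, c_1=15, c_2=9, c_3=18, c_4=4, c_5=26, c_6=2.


chi = sum_k (-1)^k c_k.
= (-1)^0*1 + (-1)^1*15 + (-1)^2*9 + (-1)^3*18 + (-1)^4*4 + (-1)^5*26 + (-1)^6*2
= (1) + (-15) + (9) + (-18) + (4) + (-26) + (2)
= -43

-43


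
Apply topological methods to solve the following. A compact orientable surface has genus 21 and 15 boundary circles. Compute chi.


For a compact orientable surface with genus g and b boundary components: chi = 2 - 2g - b.
chi = 2 - 2*21 - 15 = 2 - 42 - 15 = -55

-55


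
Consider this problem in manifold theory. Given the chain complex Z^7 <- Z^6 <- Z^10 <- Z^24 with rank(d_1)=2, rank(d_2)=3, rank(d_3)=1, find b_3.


rank H_k = rank(ker d_k) - rank(im d_{k+1}).
rank(ker d_3) = rank(C_3) - rank(d_3) = 24 - 1 = 23.
rank(im d_{3+1}) = 0.
rank H_3 = 23 - 0 = 23

23


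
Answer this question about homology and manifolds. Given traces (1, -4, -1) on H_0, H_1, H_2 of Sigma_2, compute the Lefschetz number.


L(f) = tr(f_0*) - tr(f_1*) + tr(f_2*).
= 1 - (-4) + (-1)
= 4

4


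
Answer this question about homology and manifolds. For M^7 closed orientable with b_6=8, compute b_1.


Poincare duality for closed orientable n-manifolds: b_k = b_{n-k}.
Here n = 7, so b_1 = b_6 = 8

8


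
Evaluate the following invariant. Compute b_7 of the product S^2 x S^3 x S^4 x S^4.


Each S^d has Poincare polynomial 1 + t^d.
The product S^2 x S^3 x S^4 x S^4 has Poincare polynomial prod(1+t^d_i).
Expanding: b_0=1, b_2=1, b_3=1, b_4=2, b_5=1, b_6=2, b_7=2, b_8=1, b_9=2, b_10=1, b_11=1, b_13=1.
b_7 = 2

2


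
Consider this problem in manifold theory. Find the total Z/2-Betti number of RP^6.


H^k(RP^6; Z/2) = Z/2 for each 0 <= k <= 6.
Total dimension = 6 + 1 = 7

7


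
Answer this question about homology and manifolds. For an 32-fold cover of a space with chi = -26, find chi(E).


For a finite covering: chi(E) = (number of sheets) * chi(B).
chi(E) = 32 * (-26) = -832

-832


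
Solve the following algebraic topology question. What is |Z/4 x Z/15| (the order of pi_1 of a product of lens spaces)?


pi_1(X x Y) = pi_1(X) x pi_1(Y).
pi_1(L(4,1)) = Z/4, pi_1(L(15,1)) = Z/15.
|Z/4 x Z/15| = 4 * 15 = 60

60


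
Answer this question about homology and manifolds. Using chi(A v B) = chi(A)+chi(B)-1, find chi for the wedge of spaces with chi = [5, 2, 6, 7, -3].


chi(A v B) = chi(A) + chi(B) - 1 (one point identified).
For 5 spaces: chi = (sum chi_i) - (5 - 1).
sum = 17; chi = 17 - 4 = 13

13


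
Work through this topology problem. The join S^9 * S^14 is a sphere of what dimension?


Join of spheres: S^m * S^n = S^{m+n+1}.
dim = 9 + 14 + 1 = 24

24


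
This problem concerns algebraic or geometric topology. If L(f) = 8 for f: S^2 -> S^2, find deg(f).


L(f) = 1 + (-1)^2 deg(f) on S^2.
8 = 1 + (-1)^2 * deg(f)
(-1)^2 * deg(f) = 7
deg(f) = 7

7


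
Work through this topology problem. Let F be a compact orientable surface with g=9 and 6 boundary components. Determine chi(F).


For a compact orientable surface with genus g and b boundary components: chi = 2 - 2g - b.
chi = 2 - 2*9 - 6 = 2 - 18 - 6 = -22

-22


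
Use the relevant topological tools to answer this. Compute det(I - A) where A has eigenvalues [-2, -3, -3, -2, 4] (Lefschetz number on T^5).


For a torus self-map: L(f) = det(I - A) where A acts on H_1.
L(f) = (1--2) * (1--3) * (1--3) * (1--2) * (1-4) = 3 * 4 * 4 * 3 * -3 = -432

-432


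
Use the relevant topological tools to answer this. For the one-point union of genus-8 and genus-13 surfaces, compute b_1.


For a wedge: H_1(A v B) = H_1(A) + H_1(B).
b_1(Sigma_8) = 16, b_1(Sigma_13) = 26.
b_1 = 16 + 26 = 42

42


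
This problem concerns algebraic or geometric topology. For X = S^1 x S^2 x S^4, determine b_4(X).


Each S^d has Poincare polynomial 1 + t^d.
The product S^1 x S^2 x S^4 has Poincare polynomial prod(1+t^d_i).
Expanding: b_0=1, b_1=1, b_2=1, b_3=1, b_4=1, b_5=1, b_6=1, b_7=1.
b_4 = 1

1


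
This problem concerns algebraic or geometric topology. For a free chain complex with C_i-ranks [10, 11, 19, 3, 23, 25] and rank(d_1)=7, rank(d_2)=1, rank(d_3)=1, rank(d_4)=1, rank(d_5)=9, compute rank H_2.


rank H_k = rank(ker d_k) - rank(im d_{k+1}).
rank(ker d_2) = rank(C_2) - rank(d_2) = 19 - 1 = 18.
rank(im d_{2+1}) = 1.
rank H_2 = 18 - 1 = 17

17


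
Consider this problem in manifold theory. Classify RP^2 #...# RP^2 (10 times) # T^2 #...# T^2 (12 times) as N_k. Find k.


Since a >= 1, the sum is non-orientable; each T^2 can be replaced by RP^2 # RP^2 (since T^2#RP^2 = 3RP^2).
Total crosscaps k = 10 + 2*12 = 34.
Check via chi: chi = 10*1 + 12*0 - (10+12-1)*2 = -32 = 2 - k = -32. Consistent.

34


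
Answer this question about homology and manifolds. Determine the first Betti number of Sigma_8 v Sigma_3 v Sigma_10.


For a wedge X v Y: reduced H_k(X v Y) = H_k(X) + H_k(Y).
Each Sigma_g contributes b_1 = 2g.
b_1 = 16 + 6 + 20 = 42

42


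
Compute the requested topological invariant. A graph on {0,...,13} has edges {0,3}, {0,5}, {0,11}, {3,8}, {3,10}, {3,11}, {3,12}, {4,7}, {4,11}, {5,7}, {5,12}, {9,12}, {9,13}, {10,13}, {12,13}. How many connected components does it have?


Run DFS/union-find over 14 vertices.
V = 14, E = 15.
Number of components = 4

4


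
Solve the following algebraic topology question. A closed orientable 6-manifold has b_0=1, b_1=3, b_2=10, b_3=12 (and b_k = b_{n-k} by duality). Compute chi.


By Poincare duality b_k = b_{6-k}, so full Betti numbers: b_0=1, b_1=3, b_2=10, b_3=12, b_4=10, b_5=3, b_6=1.
chi = sum (-1)^k b_k = 4

4


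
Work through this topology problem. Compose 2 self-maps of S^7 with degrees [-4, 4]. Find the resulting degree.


Degree is multiplicative: deg(composition) = product of degrees.
= (-4) * (4) = -16

-16


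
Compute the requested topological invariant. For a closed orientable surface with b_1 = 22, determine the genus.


For a closed orientable surface: b_1 = 2g.
22 = 2g
g = 22 / 2 = 11

11


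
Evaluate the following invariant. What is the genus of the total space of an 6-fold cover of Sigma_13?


For an n-sheeted cover: chi(E) = n * chi(B).
chi(Sigma_13) = 2 - 2*13 = -24.
chi(E) = 6 * (-24) = -144.
genus(E) = (2 - chi(E))/2 = (2 - (-144))/2 = 146/2 = 73

73


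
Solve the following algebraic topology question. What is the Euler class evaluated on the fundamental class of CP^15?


For any closed oriented manifold, <e(TM),[M]> = chi(M).
chi(CP^15) = 15+1 = 16

16


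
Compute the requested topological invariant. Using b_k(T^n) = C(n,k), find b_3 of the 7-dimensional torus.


By the Kunneth formula, b_k(T^n) = C(n,k).
b_3(T^7) = C(7,3).
C(7,3) = 7!/(3!*4!) = 35

35


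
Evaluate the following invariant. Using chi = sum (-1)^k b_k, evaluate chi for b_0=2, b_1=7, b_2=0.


chi = sum_k (-1)^k b_k.
= (2) + (-7) + (0)
= -5

-5


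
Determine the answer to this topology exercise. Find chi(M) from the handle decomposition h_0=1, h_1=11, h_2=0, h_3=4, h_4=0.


Handles of index k contribute (-1)^k to chi (same as CW cells).
chi = (1) + (-11) + (0) + (-4) + (0) = -14

-14


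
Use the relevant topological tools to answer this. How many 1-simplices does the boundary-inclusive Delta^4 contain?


Delta^4 has 4+1 vertices. A 1-face is a choice of 1+1 vertices.
f_1 = C(4+1, 1+1) = C(5,2) = 10

10


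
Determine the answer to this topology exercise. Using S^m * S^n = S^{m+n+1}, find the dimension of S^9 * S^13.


Join of spheres: S^m * S^n = S^{m+n+1}.
dim = 9 + 13 + 1 = 23

23


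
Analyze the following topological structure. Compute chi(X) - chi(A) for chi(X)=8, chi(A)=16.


Relative Euler characteristic: chi(X, A) = chi(X) - chi(A).
= 8 - (16) = -8

-8


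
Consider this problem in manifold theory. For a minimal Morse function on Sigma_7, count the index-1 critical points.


A perfect Morse function has m_k = b_k.
For Sigma_7: b_0=1, b_1=2g=14, b_2=1.
Saddles m_1 = 2g = 14

14


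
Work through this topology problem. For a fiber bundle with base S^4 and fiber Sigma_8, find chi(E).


chi(S^4) = 2 (n even), chi(Sigma_8) = 2 - 2*8 = -14.
chi(E) = 2 * (-14) = -28

-28


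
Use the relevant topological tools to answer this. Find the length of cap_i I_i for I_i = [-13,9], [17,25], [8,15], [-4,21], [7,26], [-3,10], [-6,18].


Intersection = [max(a_i), min(b_i)] = [17, 9].
Since 17 > 9, the intersection is empty.
Length = 0

0


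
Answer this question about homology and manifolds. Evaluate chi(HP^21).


HP^21 has one cell in each dimension 0, 4, ..., 4*21 (21+1 cells, all even-dim).
chi = 21 + 1 = 22

22


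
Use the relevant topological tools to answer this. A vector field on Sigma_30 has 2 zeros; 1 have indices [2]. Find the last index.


Poincare-Hopf: sum of indices = chi(M).
chi(Sigma_30) = 2 - 2*30 = -58.
Sum of known indices = 2.
x = chi - (sum known) = -58 - (2) = -60

-60


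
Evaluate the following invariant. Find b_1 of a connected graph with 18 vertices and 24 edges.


For a connected graph: rank(pi_1) = b_1 = E - V + 1 = 1 - chi.
chi = V - E = 18 - 24 = -6.
rank = 1 - (-6) = 24 - 18 + 1 = 7

7


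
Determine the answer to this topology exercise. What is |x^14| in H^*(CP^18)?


|x| = 2 in H^*(CP^n).
|x^14| = 14 * |x| = 14 * 2 = 28

28


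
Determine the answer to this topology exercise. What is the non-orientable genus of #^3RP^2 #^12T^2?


Since a >= 1, the sum is non-orientable; each T^2 can be replaced by RP^2 # RP^2 (since T^2#RP^2 = 3RP^2).
Total crosscaps k = 3 + 2*12 = 27.
Check via chi: chi = 3*1 + 12*0 - (3+12-1)*2 = -25 = 2 - k = -25. Consistent.

27


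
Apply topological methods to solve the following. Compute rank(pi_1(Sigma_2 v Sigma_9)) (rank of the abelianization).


For a wedge: H_1(A v B) = H_1(A) + H_1(B).
b_1(Sigma_2) = 4, b_1(Sigma_9) = 18.
b_1 = 4 + 18 = 22

22


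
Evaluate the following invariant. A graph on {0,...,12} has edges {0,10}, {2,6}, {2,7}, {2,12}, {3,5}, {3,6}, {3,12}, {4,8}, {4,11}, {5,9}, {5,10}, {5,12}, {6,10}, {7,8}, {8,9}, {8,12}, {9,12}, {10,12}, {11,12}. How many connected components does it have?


Run DFS/union-find over 13 vertices.
V = 13, E = 19.
Number of components = 2

2


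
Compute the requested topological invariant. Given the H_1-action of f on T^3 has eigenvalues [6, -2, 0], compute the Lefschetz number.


For a torus self-map: L(f) = det(I - A) where A acts on H_1.
L(f) = (1-6) * (1--2) * (1-0) = -5 * 3 * 1 = -15

-15


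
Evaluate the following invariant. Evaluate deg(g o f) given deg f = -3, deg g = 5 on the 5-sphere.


Degree is multiplicative under composition: deg(g o f) = deg(g) * deg(f).
= 5 * -3 = -15

-15


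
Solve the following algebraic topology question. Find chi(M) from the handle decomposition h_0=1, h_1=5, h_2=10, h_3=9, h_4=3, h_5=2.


Handles of index k contribute (-1)^k to chi (same as CW cells).
chi = (1) + (-5) + (10) + (-9) + (3) + (-2) = -2

-2


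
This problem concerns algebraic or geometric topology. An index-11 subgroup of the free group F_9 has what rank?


Nielsen-Schreier: an index-n subgroup of F_r is free of rank 1 + n(r-1).
Equivalently: chi(cover) = n*chi(base); chi(vee_r S^1) = 1 - 9 = -8.
chi(E) = 11*(-8) = -88; rank = 1 - chi(E) = 1 - (-88) = 89.
rank = 1 + 11*(9-1) = 1 + 88 = 89

89


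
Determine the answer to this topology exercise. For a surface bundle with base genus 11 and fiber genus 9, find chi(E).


For a fiber bundle F -> E -> B (with CW structure): chi(E) = chi(B) * chi(F).
chi(Sigma_11) = -20, chi(Sigma_9) = -16.
chi(E) = (-20) * (-16) = 320

320


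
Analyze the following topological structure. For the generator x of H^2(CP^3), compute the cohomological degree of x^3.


|x| = 2 in H^*(CP^n).
|x^3| = 3 * |x| = 3 * 2 = 6

6


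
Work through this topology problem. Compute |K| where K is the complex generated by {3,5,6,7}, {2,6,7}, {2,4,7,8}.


Each maximal simplex on m vertices has 2^m - 1 nonempty faces.
Take the union (dedupe shared faces).
Total distinct faces = 31

31


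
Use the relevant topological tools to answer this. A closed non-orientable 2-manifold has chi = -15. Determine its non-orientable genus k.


chi = 2 - k for closed non-orientable surfaces with k crosscaps.
-15 = 2 - k
k = 2 - (-15) = 17

17


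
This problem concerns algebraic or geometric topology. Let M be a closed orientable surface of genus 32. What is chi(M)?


For a closed orientable surface of genus g: chi = 2 - 2g.
Here g = 32.
chi = 2 - 2*32 = 2 - 64 = -62

-62


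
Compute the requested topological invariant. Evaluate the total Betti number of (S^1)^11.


b_k(T^11) = C(11,k), so the sum over k is sum_k C(11,k) = 2^11.
Total = 2^11 = 2048

2048


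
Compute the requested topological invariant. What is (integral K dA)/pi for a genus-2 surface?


Gauss-Bonnet: integral K dA = 2*pi*chi(M).
chi(Sigma_2) = 2 - 2*2 = -2.
(integral K dA)/pi = 2*chi = 2*(-2) = -4

-4


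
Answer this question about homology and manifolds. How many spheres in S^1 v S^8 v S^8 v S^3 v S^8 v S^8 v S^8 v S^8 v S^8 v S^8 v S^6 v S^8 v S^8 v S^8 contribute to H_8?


For a wedge of spheres, H_k (k>0) is free on one generator per sphere of dimension k.
Spheres of dimension 8: count = 11.
b_8 = 11

11


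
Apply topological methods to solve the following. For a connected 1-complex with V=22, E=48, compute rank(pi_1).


For a connected graph: rank(pi_1) = b_1 = E - V + 1 = 1 - chi.
chi = V - E = 22 - 48 = -26.
rank = 1 - (-26) = 48 - 22 + 1 = 27

27


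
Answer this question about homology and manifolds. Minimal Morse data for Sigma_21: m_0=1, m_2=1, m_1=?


A perfect Morse function has m_k = b_k.
For Sigma_21: b_0=1, b_1=2g=42, b_2=1.
Saddles m_1 = 2g = 42

42


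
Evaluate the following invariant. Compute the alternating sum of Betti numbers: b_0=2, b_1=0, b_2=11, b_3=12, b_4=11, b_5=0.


chi = sum_k (-1)^k b_k.
= (2) + (0) + (11) + (-12) + (11) + (0)
= 12

12


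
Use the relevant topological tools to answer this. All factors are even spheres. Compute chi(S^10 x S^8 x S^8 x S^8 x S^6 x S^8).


chi is multiplicative: chi(X x Y) = chi(X) chi(Y).
Each even-dim sphere has chi = 2. There are 6 factors.
chi = 2^6 = 64

64


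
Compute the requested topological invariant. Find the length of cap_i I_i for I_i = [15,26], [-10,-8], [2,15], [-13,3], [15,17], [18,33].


Intersection = [max(a_i), min(b_i)] = [18, -8].
Since 18 > -8, the intersection is empty.
Length = 0

0


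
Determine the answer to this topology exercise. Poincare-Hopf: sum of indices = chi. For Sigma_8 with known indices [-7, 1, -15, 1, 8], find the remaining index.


Poincare-Hopf: sum of indices = chi(M).
chi(Sigma_8) = 2 - 2*8 = -14.
Sum of known indices = -12.
x = chi - (sum known) = -14 - (-12) = -2

-2


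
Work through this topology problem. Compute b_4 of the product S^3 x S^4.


Each S^d has Poincare polynomial 1 + t^d.
The product S^3 x S^4 has Poincare polynomial prod(1+t^d_i).
Expanding: b_0=1, b_3=1, b_4=1, b_7=1.
b_4 = 1

1


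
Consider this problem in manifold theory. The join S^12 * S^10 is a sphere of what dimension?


Join of spheres: S^m * S^n = S^{m+n+1}.
dim = 12 + 10 + 1 = 23

23


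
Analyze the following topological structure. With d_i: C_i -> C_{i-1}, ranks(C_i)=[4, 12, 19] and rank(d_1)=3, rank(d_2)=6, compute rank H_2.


rank H_k = rank(ker d_k) - rank(im d_{k+1}).
rank(ker d_2) = rank(C_2) - rank(d_2) = 19 - 6 = 13.
rank(im d_{2+1}) = 0.
rank H_2 = 13 - 0 = 13

13


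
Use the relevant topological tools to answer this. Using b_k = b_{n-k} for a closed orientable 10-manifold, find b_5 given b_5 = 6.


Poincare duality for closed orientable n-manifolds: b_k = b_{n-k}.
Here n = 10, so b_5 = b_5 = 6

6


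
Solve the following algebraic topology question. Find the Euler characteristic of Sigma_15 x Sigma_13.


chi(Sigma_15) = 2 - 2*15 = -28
chi(Sigma_13) = 2 - 2*13 = -24
chi(product) = (-28) * (-24) = 672

672


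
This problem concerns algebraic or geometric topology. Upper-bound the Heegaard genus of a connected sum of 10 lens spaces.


Heegaard genus satisfies g(A#B) <= g(A) + g(B).
Each lens space has g = 1.
Upper bound: 10 * 1 = 10

10


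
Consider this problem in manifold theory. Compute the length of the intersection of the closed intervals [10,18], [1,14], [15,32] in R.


Intersection = [max(a_i), min(b_i)] = [15, 14].
Since 15 > 14, the intersection is empty.
Length = 0

0


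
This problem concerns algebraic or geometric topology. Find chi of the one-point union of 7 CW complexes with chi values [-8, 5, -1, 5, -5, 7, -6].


chi(A v B) = chi(A) + chi(B) - 1 (one point identified).
For 7 spaces: chi = (sum chi_i) - (7 - 1).
sum = -3; chi = -3 - 6 = -9

-9


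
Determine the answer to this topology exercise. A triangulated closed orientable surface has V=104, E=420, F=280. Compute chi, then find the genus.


chi = V - E + F = 104 - 420 + 280 = -36
For orientable closed surface: chi = 2 - 2g, so g = (2 - chi)/2.
g = (2 - (-36)) / 2 = 38 / 2 = 19

19
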